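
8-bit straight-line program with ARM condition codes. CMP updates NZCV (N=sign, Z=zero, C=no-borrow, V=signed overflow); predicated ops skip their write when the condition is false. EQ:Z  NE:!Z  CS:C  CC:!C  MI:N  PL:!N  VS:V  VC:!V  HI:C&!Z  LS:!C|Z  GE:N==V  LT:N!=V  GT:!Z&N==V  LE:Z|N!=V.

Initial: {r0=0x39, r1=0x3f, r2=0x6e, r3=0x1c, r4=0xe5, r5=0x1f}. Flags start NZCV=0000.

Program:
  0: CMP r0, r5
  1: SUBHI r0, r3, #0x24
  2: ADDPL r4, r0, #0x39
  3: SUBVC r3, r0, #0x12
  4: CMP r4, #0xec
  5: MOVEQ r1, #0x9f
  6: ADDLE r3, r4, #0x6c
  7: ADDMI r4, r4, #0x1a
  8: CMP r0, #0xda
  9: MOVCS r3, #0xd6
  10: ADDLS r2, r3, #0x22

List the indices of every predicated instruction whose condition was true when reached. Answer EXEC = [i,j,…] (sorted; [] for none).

EXEC = [1,2,3,9]

0: ✓ CMP  NZCV=0010
1: ✓ SUBHI  r0←0xf8
2: ✓ ADDPL  r4←0x31
3: ✓ SUBVC  r3←0xe6
4: ✓ CMP  NZCV=0000
5: · MOVEQ
6: · ADDLE
7: · ADDMI
8: ✓ CMP  NZCV=0010
9: ✓ MOVCS  r3←0xd6
10: · ADDLS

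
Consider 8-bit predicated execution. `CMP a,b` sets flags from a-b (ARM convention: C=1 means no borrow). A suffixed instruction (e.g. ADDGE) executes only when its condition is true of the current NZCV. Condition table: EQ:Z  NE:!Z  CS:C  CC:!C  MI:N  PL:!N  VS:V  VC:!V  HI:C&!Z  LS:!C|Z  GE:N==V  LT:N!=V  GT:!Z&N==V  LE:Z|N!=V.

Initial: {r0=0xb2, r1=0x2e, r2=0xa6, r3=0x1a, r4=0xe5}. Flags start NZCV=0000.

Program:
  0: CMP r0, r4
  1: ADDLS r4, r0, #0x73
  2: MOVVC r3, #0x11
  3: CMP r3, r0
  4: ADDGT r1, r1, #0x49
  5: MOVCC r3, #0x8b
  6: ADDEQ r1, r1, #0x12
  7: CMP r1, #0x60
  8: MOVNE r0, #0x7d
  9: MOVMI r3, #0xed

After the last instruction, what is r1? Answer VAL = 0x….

VAL = 0x77

0: ✓ CMP  NZCV=1000
1: ✓ ADDLS  r4←0x25
2: ✓ MOVVC  r3←0x11
3: ✓ CMP  NZCV=0000
4: ✓ ADDGT  r1←0x77
5: ✓ MOVCC  r3←0x8b
6: · ADDEQ
7: ✓ CMP  NZCV=0010
8: ✓ MOVNE  r0←0x7d
9: · MOVMI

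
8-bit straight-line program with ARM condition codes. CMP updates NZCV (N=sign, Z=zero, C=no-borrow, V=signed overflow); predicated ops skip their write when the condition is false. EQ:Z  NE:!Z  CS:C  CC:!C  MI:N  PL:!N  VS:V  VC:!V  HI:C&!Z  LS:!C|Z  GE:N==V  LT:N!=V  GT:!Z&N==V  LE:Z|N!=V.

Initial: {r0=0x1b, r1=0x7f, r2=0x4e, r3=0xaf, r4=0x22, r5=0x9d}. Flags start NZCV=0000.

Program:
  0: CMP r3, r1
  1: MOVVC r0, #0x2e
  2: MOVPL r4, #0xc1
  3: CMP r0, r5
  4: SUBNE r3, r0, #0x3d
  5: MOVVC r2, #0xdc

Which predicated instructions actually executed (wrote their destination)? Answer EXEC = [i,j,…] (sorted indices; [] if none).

[0] flags=0011 → (cmp)
[1] flags=0011 VC?F → skip
[2] flags=0011 PL?T → r4=0xc1
[3] flags=0000 → (cmp)
[4] flags=0000 NE?T → r3=0xde
[5] flags=0000 VC?T → r2=0xdc

EXEC = [2,4,5]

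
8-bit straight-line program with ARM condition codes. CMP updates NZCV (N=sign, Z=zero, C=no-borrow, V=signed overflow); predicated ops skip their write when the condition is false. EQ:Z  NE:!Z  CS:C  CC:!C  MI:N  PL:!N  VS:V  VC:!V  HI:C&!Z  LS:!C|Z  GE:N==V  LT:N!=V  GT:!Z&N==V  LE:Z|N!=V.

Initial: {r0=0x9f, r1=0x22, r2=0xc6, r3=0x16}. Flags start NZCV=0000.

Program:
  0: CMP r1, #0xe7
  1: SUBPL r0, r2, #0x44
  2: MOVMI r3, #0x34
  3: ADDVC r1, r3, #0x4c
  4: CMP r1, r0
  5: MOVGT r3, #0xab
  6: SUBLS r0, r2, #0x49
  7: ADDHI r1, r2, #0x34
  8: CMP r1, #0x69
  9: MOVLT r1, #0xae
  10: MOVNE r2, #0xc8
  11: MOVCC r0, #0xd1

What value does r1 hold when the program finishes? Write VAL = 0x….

VAL = 0xae

0: ✓ CMP  NZCV=0000
1: ✓ SUBPL  r0←0x82
2: · MOVMI
3: ✓ ADDVC  r1←0x62
4: ✓ CMP  NZCV=1001
5: ✓ MOVGT  r3←0xab
6: ✓ SUBLS  r0←0x7d
7: · ADDHI
8: ✓ CMP  NZCV=1000
9: ✓ MOVLT  r1←0xae
10: ✓ MOVNE  r2←0xc8
11: ✓ MOVCC  r0←0xd1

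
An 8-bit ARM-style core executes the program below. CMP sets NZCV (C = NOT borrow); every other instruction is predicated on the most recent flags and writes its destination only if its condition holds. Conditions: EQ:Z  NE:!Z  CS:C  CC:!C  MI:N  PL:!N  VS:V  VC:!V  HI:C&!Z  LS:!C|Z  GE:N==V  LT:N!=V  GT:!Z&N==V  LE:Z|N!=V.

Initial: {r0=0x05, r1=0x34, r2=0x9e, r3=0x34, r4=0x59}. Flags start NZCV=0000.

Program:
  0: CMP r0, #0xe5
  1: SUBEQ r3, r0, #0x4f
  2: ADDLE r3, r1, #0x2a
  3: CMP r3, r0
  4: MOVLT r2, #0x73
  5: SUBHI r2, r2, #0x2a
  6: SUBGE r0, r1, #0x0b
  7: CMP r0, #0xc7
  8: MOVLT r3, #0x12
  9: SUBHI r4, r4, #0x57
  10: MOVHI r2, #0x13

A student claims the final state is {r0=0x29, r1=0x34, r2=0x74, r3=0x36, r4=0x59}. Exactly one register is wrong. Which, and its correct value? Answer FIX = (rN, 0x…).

0: ✓ CMP  NZCV=0000
1: · SUBEQ
2: · ADDLE
3: ✓ CMP  NZCV=0010
4: · MOVLT
5: ✓ SUBHI  r2←0x74
6: ✓ SUBGE  r0←0x29
7: ✓ CMP  NZCV=0000
8: · MOVLT
9: · SUBHI
10: · MOVHI

FIX = (r3, 0x34)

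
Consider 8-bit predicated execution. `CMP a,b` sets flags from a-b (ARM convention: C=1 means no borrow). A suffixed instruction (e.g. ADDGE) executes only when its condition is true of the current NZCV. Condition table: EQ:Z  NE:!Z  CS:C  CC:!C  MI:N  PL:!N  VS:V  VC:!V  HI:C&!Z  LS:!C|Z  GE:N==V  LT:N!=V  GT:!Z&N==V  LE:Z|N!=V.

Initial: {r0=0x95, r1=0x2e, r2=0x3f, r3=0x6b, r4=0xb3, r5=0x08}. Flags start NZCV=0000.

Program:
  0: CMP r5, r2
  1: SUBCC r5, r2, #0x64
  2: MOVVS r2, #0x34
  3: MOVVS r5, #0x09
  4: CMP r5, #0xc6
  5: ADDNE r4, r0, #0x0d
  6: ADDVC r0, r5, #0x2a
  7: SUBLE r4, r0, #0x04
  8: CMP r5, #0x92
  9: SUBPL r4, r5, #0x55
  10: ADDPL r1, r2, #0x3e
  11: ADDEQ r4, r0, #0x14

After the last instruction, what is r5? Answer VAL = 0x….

[0] flags=1000 → (cmp)
[1] flags=1000 CC?T → r5=0xdb
[2] flags=1000 VS?F → skip
[3] flags=1000 VS?F → skip
[4] flags=0010 → (cmp)
[5] flags=0010 NE?T → r4=0xa2
[6] flags=0010 VC?T → r0=0x05
[7] flags=0010 LE?F → skip
[8] flags=0010 → (cmp)
[9] flags=0010 PL?T → r4=0x86
[10] flags=0010 PL?T → r1=0x7d
[11] flags=0010 EQ?F → skip

VAL = 0xdb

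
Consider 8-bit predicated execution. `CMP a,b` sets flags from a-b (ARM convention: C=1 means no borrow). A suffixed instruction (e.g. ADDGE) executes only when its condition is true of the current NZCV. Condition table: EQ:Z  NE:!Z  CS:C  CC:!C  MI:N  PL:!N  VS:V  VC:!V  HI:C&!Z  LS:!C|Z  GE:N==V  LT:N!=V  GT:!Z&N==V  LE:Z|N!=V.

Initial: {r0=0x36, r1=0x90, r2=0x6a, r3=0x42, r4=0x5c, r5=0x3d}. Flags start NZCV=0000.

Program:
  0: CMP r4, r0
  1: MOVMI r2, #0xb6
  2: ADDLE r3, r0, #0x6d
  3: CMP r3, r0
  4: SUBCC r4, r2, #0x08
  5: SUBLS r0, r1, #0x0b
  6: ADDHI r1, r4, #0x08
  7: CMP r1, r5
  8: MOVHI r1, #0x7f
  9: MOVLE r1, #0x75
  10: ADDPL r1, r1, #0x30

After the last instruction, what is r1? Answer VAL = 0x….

[0] flags=0010 → (cmp)
[1] flags=0010 MI?F → skip
[2] flags=0010 LE?F → skip
[3] flags=0010 → (cmp)
[4] flags=0010 CC?F → skip
[5] flags=0010 LS?F → skip
[6] flags=0010 HI?T → r1=0x64
[7] flags=0010 → (cmp)
[8] flags=0010 HI?T → r1=0x7f
[9] flags=0010 LE?F → skip
[10] flags=0010 PL?T → r1=0xaf

VAL = 0xaf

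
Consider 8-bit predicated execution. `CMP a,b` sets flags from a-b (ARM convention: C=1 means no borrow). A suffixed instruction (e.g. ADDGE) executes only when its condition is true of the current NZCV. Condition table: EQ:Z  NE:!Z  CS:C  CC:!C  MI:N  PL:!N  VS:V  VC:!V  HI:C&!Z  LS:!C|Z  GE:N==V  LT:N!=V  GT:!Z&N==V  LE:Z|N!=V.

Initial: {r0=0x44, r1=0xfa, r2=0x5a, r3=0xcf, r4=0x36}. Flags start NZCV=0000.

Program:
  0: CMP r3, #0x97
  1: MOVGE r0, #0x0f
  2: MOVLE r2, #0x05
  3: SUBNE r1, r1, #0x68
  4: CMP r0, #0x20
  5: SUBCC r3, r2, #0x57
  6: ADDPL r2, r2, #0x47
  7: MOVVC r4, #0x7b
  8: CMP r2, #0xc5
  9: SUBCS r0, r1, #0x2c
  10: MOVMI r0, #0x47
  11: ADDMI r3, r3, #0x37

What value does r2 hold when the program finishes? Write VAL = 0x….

VAL = 0x5a

0: ✓ CMP  NZCV=0010
1: ✓ MOVGE  r0←0x0f
2: · MOVLE
3: ✓ SUBNE  r1←0x92
4: ✓ CMP  NZCV=1000
5: ✓ SUBCC  r3←0x03
6: · ADDPL
7: ✓ MOVVC  r4←0x7b
8: ✓ CMP  NZCV=1001
9: · SUBCS
10: ✓ MOVMI  r0←0x47
11: ✓ ADDMI  r3←0x3a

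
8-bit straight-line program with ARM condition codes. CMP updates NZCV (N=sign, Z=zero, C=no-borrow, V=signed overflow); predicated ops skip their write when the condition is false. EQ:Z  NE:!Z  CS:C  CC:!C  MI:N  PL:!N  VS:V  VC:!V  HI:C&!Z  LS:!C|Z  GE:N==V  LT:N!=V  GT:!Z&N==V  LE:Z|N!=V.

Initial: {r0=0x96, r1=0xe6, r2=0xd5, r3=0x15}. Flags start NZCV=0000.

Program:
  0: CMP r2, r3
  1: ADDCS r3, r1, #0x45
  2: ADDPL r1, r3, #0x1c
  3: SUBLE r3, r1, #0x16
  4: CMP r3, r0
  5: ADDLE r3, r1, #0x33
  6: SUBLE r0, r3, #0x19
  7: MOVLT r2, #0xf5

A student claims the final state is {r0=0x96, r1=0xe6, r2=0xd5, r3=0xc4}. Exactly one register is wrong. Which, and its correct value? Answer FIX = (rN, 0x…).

[0] flags=1010 → (cmp)
[1] flags=1010 CS?T → r3=0x2b
[2] flags=1010 PL?F → skip
[3] flags=1010 LE?T → r3=0xd0
[4] flags=0010 → (cmp)
[5] flags=0010 LE?F → skip
[6] flags=0010 LE?F → skip
[7] flags=0010 LT?F → skip

FIX = (r3, 0xd0)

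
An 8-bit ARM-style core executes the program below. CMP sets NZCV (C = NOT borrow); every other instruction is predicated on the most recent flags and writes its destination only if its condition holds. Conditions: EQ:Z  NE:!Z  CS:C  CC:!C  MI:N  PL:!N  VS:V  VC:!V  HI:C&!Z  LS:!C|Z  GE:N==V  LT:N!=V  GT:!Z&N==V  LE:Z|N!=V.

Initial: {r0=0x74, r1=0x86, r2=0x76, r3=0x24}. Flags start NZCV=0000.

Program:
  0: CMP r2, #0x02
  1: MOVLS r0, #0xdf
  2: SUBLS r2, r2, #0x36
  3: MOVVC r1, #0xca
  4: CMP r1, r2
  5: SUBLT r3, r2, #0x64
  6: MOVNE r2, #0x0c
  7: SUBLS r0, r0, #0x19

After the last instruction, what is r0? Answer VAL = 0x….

VAL = 0x74

0: ✓ CMP  NZCV=0010
1: · MOVLS
2: · SUBLS
3: ✓ MOVVC  r1←0xca
4: ✓ CMP  NZCV=0011
5: ✓ SUBLT  r3←0x12
6: ✓ MOVNE  r2←0x0c
7: · SUBLS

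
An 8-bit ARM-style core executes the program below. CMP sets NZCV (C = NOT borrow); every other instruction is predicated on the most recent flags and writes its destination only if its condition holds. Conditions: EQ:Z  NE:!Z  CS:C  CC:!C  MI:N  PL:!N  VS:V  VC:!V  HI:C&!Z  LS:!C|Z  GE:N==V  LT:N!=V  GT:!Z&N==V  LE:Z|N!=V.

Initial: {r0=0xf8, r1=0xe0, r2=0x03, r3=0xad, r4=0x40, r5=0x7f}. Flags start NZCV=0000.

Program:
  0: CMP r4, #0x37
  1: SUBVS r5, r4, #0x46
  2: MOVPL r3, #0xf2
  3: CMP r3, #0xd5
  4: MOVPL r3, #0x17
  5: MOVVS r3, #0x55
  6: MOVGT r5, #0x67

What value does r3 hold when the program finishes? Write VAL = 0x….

VAL = 0x17

[0] flags=0010 → (cmp)
[1] flags=0010 VS?F → skip
[2] flags=0010 PL?T → r3=0xf2
[3] flags=0010 → (cmp)
[4] flags=0010 PL?T → r3=0x17
[5] flags=0010 VS?F → skip
[6] flags=0010 GT?T → r5=0x67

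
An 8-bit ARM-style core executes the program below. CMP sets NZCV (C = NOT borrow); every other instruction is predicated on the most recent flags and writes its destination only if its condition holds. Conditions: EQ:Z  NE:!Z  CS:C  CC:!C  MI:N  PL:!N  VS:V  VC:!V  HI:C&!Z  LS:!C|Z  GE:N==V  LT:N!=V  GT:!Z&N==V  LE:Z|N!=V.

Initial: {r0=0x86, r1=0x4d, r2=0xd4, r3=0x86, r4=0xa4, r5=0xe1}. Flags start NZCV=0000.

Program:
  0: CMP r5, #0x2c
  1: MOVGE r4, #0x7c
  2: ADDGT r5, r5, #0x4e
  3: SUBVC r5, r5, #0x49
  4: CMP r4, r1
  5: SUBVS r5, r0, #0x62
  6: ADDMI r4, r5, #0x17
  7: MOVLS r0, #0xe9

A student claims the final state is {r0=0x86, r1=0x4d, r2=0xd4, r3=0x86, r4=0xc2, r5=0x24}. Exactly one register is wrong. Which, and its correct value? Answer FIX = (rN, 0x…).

[0] flags=1010 → (cmp)
[1] flags=1010 GE?F → skip
[2] flags=1010 GT?F → skip
[3] flags=1010 VC?T → r5=0x98
[4] flags=0011 → (cmp)
[5] flags=0011 VS?T → r5=0x24
[6] flags=0011 MI?F → skip
[7] flags=0011 LS?F → skip

FIX = (r4, 0xa4)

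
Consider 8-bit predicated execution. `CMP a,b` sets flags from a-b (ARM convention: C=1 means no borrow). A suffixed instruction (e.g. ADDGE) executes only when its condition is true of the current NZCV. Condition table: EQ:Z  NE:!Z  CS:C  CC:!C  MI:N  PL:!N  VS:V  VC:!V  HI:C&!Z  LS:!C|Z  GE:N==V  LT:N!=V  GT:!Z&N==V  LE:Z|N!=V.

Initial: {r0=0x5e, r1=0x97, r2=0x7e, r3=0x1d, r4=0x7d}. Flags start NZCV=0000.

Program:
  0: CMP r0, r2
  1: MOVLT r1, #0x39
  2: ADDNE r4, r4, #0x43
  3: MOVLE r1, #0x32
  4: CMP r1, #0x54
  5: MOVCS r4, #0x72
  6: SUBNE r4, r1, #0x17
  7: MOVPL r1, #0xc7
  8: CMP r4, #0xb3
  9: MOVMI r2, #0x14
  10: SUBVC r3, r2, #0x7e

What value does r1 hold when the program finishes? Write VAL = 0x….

VAL = 0x32

0: ✓ CMP  NZCV=1000
1: ✓ MOVLT  r1←0x39
2: ✓ ADDNE  r4←0xc0
3: ✓ MOVLE  r1←0x32
4: ✓ CMP  NZCV=1000
5: · MOVCS
6: ✓ SUBNE  r4←0x1b
7: · MOVPL
8: ✓ CMP  NZCV=0000
9: · MOVMI
10: ✓ SUBVC  r3←0x00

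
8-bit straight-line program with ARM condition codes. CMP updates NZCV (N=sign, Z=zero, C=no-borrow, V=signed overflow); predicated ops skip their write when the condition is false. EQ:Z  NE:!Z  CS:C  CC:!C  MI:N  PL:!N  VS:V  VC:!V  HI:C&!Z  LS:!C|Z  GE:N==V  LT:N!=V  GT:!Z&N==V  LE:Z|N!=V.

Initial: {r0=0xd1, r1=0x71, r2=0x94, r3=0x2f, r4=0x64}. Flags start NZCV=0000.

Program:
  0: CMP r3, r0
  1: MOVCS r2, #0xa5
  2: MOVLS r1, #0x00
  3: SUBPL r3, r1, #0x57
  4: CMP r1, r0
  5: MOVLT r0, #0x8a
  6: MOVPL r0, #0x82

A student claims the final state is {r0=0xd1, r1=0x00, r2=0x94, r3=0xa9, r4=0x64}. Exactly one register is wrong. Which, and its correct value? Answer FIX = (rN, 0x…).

[0] flags=0000 → (cmp)
[1] flags=0000 CS?F → skip
[2] flags=0000 LS?T → r1=0x00
[3] flags=0000 PL?T → r3=0xa9
[4] flags=0000 → (cmp)
[5] flags=0000 LT?F → skip
[6] flags=0000 PL?T → r0=0x82

FIX = (r0, 0x82)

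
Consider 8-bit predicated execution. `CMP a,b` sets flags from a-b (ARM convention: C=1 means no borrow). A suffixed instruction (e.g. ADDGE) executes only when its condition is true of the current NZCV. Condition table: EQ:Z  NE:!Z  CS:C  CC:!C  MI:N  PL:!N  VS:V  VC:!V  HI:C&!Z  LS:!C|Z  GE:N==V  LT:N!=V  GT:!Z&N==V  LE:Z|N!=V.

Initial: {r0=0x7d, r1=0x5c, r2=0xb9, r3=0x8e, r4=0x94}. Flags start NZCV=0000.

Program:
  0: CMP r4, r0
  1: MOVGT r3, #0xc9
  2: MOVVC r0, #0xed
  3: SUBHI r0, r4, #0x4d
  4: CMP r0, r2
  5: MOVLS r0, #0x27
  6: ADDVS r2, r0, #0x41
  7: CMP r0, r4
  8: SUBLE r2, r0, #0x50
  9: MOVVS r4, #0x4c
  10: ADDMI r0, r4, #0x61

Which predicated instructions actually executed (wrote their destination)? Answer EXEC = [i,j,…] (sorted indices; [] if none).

[0] flags=0011 → (cmp)
[1] flags=0011 GT?F → skip
[2] flags=0011 VC?F → skip
[3] flags=0011 HI?T → r0=0x47
[4] flags=1001 → (cmp)
[5] flags=1001 LS?T → r0=0x27
[6] flags=1001 VS?T → r2=0x68
[7] flags=1001 → (cmp)
[8] flags=1001 LE?F → skip
[9] flags=1001 VS?T → r4=0x4c
[10] flags=1001 MI?T → r0=0xad

EXEC = [3,5,6,9,10]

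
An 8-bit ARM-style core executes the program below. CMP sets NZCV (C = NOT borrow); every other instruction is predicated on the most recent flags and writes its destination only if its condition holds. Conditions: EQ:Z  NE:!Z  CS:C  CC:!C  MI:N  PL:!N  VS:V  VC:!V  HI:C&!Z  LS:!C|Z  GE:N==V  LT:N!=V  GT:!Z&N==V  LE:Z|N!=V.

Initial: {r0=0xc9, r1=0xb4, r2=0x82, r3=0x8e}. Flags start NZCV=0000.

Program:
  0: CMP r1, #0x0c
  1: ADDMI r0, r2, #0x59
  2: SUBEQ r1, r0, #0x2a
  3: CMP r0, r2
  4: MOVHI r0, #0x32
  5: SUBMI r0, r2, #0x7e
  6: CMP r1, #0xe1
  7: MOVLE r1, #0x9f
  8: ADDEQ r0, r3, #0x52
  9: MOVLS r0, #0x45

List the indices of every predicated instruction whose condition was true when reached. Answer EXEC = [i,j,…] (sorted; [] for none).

0: ✓ CMP  NZCV=1010
1: ✓ ADDMI  r0←0xdb
2: · SUBEQ
3: ✓ CMP  NZCV=0010
4: ✓ MOVHI  r0←0x32
5: · SUBMI
6: ✓ CMP  NZCV=1000
7: ✓ MOVLE  r1←0x9f
8: · ADDEQ
9: ✓ MOVLS  r0←0x45

EXEC = [1,4,7,9]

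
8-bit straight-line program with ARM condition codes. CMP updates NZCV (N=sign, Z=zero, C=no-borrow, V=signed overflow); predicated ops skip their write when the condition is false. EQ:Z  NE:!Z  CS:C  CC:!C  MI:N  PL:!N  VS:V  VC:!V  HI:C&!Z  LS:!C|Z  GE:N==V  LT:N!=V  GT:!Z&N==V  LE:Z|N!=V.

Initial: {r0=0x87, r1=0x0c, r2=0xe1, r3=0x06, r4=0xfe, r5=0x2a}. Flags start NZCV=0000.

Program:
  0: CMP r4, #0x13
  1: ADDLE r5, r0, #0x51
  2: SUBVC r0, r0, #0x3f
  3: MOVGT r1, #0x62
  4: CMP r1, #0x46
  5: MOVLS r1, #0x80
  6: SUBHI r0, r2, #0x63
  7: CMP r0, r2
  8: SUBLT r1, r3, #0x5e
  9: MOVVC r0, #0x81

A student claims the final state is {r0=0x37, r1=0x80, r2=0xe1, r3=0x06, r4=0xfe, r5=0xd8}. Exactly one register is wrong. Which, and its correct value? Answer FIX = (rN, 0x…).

[0] flags=1010 → (cmp)
[1] flags=1010 LE?T → r5=0xd8
[2] flags=1010 VC?T → r0=0x48
[3] flags=1010 GT?F → skip
[4] flags=1000 → (cmp)
[5] flags=1000 LS?T → r1=0x80
[6] flags=1000 HI?F → skip
[7] flags=0000 → (cmp)
[8] flags=0000 LT?F → skip
[9] flags=0000 VC?T → r0=0x81

FIX = (r0, 0x81)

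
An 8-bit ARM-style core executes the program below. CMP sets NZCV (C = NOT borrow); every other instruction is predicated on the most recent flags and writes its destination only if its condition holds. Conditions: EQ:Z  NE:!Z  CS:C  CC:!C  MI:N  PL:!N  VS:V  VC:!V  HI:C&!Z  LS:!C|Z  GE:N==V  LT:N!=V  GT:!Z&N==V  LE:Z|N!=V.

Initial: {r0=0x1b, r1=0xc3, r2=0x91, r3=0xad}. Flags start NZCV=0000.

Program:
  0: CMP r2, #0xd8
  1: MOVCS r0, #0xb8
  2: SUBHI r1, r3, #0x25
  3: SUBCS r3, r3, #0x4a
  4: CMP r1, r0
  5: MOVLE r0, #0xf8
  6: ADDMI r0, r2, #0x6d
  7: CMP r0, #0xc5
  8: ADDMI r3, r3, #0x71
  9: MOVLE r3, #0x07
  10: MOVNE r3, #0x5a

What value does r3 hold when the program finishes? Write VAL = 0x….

[0] flags=1000 → (cmp)
[1] flags=1000 CS?F → skip
[2] flags=1000 HI?F → skip
[3] flags=1000 CS?F → skip
[4] flags=1010 → (cmp)
[5] flags=1010 LE?T → r0=0xf8
[6] flags=1010 MI?T → r0=0xfe
[7] flags=0010 → (cmp)
[8] flags=0010 MI?F → skip
[9] flags=0010 LE?F → skip
[10] flags=0010 NE?T → r3=0x5a

VAL = 0x5a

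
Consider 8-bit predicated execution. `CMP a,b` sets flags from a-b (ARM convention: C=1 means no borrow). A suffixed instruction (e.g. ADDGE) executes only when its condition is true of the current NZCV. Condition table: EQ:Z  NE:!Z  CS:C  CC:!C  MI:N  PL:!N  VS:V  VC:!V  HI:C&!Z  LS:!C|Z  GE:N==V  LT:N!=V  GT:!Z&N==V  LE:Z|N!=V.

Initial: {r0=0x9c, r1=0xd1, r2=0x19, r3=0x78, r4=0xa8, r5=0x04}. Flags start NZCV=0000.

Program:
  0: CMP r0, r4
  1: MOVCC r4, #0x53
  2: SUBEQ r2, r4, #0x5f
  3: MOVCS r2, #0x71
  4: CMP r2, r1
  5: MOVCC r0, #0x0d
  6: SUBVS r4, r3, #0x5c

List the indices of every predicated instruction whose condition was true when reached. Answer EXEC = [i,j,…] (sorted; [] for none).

0: ✓ CMP  NZCV=1000
1: ✓ MOVCC  r4←0x53
2: · SUBEQ
3: · MOVCS
4: ✓ CMP  NZCV=0000
5: ✓ MOVCC  r0←0x0d
6: · SUBVS

EXEC = [1,5]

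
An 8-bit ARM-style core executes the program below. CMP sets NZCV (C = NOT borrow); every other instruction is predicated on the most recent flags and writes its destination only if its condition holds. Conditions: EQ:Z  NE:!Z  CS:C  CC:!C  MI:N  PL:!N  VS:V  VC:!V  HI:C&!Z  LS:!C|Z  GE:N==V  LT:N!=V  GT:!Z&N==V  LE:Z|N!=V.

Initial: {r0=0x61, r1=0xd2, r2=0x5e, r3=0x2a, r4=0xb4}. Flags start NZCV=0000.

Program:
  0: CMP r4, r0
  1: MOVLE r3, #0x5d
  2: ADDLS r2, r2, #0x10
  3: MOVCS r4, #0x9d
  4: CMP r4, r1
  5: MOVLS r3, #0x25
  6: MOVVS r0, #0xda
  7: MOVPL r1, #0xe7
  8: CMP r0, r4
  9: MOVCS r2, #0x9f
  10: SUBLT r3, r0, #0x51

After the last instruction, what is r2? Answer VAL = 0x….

VAL = 0x5e

0: ✓ CMP  NZCV=0011
1: ✓ MOVLE  r3←0x5d
2: · ADDLS
3: ✓ MOVCS  r4←0x9d
4: ✓ CMP  NZCV=1000
5: ✓ MOVLS  r3←0x25
6: · MOVVS
7: · MOVPL
8: ✓ CMP  NZCV=1001
9: · MOVCS
10: · SUBLT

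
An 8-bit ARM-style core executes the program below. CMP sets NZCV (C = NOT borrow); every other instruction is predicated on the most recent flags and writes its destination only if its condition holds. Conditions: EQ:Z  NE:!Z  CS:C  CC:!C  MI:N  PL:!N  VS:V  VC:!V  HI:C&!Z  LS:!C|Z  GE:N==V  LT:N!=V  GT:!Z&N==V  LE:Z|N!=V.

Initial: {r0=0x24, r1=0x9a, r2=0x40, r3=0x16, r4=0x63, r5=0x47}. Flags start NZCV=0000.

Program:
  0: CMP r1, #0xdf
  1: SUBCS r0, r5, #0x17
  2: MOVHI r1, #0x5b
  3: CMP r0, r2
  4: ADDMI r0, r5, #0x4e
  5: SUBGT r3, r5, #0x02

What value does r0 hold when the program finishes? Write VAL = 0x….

0: ✓ CMP  NZCV=1000
1: · SUBCS
2: · MOVHI
3: ✓ CMP  NZCV=1000
4: ✓ ADDMI  r0←0x95
5: · SUBGT

VAL = 0x95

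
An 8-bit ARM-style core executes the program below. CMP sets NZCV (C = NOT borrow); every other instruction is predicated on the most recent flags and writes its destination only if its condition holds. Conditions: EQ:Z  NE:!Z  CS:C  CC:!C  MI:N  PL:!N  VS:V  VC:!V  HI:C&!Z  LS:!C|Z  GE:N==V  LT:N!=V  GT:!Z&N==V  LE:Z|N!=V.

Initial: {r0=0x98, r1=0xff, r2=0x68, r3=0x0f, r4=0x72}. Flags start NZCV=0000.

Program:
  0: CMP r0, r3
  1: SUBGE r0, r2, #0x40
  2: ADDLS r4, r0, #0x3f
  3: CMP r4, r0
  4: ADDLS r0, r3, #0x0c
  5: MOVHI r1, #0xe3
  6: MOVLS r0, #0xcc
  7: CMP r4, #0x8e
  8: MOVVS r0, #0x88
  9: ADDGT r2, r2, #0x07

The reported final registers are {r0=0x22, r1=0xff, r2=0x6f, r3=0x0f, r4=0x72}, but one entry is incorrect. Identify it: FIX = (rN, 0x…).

0: ✓ CMP  NZCV=1010
1: · SUBGE
2: · ADDLS
3: ✓ CMP  NZCV=1001
4: ✓ ADDLS  r0←0x1b
5: · MOVHI
6: ✓ MOVLS  r0←0xcc
7: ✓ CMP  NZCV=1001
8: ✓ MOVVS  r0←0x88
9: ✓ ADDGT  r2←0x6f

FIX = (r0, 0x88)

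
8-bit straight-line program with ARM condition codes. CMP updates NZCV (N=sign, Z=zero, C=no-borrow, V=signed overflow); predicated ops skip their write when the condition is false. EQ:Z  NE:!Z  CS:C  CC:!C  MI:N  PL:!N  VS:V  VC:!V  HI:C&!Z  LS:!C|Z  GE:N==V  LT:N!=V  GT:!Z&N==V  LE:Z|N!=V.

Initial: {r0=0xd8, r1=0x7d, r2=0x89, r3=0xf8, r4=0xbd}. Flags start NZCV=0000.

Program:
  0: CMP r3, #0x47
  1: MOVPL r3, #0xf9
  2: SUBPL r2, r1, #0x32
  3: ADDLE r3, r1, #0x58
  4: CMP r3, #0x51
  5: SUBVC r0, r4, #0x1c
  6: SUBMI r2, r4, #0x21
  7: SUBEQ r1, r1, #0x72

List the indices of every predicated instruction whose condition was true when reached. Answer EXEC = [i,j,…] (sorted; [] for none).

EXEC = [3,5,6]

0: ✓ CMP  NZCV=1010
1: · MOVPL
2: · SUBPL
3: ✓ ADDLE  r3←0xd5
4: ✓ CMP  NZCV=1010
5: ✓ SUBVC  r0←0xa1
6: ✓ SUBMI  r2←0x9c
7: · SUBEQ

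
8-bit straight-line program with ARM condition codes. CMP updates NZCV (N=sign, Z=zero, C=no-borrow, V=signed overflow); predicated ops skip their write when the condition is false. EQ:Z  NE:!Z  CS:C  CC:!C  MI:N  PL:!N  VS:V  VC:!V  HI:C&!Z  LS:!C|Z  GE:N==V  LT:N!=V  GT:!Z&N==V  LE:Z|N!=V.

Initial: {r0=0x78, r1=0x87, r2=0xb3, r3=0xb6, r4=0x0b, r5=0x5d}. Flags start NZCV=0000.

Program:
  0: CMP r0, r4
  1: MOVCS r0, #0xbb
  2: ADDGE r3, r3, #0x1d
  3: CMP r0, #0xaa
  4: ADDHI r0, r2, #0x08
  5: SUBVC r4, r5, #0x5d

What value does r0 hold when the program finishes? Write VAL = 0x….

0: ✓ CMP  NZCV=0010
1: ✓ MOVCS  r0←0xbb
2: ✓ ADDGE  r3←0xd3
3: ✓ CMP  NZCV=0010
4: ✓ ADDHI  r0←0xbb
5: ✓ SUBVC  r4←0x00

VAL = 0xbb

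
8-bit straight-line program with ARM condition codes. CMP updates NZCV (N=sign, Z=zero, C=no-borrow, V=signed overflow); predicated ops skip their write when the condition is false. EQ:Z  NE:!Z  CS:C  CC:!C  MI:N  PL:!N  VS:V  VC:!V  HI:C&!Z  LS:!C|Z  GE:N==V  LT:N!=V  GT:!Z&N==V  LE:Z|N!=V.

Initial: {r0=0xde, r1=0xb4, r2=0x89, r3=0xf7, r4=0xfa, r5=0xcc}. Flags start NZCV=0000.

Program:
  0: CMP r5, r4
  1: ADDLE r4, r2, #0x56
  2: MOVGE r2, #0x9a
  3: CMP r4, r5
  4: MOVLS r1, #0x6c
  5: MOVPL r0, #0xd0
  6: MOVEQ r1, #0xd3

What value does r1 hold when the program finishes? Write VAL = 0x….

VAL = 0xb4

0: ✓ CMP  NZCV=1000
1: ✓ ADDLE  r4←0xdf
2: · MOVGE
3: ✓ CMP  NZCV=0010
4: · MOVLS
5: ✓ MOVPL  r0←0xd0
6: · MOVEQ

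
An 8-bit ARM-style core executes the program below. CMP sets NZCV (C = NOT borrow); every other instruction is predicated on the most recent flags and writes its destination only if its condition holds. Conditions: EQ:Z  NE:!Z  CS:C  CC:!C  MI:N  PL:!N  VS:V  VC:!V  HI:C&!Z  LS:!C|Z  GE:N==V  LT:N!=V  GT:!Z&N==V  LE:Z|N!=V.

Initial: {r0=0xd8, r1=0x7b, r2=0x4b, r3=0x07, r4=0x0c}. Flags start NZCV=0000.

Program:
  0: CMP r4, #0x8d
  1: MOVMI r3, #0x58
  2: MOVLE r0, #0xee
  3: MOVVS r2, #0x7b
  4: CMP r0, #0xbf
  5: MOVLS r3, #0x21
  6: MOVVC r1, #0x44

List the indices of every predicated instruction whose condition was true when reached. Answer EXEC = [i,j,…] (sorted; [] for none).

EXEC = [6]

0: ✓ CMP  NZCV=0000
1: · MOVMI
2: · MOVLE
3: · MOVVS
4: ✓ CMP  NZCV=0010
5: · MOVLS
6: ✓ MOVVC  r1←0x44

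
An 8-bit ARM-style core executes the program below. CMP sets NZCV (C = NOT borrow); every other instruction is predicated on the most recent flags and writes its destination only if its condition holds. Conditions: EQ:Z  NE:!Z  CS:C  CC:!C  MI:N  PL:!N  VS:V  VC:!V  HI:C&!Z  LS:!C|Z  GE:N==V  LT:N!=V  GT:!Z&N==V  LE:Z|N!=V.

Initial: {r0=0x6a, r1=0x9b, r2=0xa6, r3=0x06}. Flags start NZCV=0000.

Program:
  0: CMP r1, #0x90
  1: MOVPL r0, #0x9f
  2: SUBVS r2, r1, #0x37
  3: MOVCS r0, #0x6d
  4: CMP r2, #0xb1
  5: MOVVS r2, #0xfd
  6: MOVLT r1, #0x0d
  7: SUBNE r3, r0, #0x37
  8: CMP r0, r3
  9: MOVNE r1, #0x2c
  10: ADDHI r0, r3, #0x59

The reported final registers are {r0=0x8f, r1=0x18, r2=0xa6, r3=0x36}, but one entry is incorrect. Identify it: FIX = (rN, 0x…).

0: ✓ CMP  NZCV=0010
1: ✓ MOVPL  r0←0x9f
2: · SUBVS
3: ✓ MOVCS  r0←0x6d
4: ✓ CMP  NZCV=1000
5: · MOVVS
6: ✓ MOVLT  r1←0x0d
7: ✓ SUBNE  r3←0x36
8: ✓ CMP  NZCV=0010
9: ✓ MOVNE  r1←0x2c
10: ✓ ADDHI  r0←0x8f

FIX = (r1, 0x2c)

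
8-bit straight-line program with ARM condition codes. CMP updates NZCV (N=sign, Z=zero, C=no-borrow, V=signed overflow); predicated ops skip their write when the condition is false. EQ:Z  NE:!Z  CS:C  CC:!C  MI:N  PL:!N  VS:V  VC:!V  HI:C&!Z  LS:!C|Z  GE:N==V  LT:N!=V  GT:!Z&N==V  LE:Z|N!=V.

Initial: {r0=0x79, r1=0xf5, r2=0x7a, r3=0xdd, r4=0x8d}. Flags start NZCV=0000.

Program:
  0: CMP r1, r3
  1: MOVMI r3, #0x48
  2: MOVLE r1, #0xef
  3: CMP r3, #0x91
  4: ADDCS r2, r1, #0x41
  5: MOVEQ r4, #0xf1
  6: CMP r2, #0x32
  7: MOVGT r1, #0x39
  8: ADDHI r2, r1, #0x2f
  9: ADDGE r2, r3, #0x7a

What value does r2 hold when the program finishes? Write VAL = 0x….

0: ✓ CMP  NZCV=0010
1: · MOVMI
2: · MOVLE
3: ✓ CMP  NZCV=0010
4: ✓ ADDCS  r2←0x36
5: · MOVEQ
6: ✓ CMP  NZCV=0010
7: ✓ MOVGT  r1←0x39
8: ✓ ADDHI  r2←0x68
9: ✓ ADDGE  r2←0x57

VAL = 0x57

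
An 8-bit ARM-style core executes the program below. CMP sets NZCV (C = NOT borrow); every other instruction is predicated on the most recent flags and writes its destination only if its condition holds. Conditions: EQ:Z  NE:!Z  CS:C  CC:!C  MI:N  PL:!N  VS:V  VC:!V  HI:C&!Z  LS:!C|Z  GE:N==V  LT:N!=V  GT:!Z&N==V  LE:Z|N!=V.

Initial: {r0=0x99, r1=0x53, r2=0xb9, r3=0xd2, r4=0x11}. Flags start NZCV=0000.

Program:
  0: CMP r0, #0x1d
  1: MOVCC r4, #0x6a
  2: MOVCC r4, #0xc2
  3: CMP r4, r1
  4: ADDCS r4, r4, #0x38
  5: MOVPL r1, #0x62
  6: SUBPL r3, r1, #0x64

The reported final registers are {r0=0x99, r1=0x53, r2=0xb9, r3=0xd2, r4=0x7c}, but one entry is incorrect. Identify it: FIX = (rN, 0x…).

0: ✓ CMP  NZCV=0011
1: · MOVCC
2: · MOVCC
3: ✓ CMP  NZCV=1000
4: · ADDCS
5: · MOVPL
6: · SUBPL

FIX = (r4, 0x11)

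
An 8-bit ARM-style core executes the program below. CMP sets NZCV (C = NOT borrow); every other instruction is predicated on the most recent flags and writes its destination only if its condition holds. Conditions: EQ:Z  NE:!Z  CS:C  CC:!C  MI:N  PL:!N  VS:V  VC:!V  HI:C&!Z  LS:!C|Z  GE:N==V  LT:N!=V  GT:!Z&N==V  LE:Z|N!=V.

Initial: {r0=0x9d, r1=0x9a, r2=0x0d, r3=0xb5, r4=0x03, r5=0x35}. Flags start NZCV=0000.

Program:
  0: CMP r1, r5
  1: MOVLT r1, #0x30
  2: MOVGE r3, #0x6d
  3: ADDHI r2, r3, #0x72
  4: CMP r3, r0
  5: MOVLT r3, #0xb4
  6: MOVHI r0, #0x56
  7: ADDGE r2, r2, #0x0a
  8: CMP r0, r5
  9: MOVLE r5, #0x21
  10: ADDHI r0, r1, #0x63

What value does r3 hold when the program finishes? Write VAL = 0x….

0: ✓ CMP  NZCV=0011
1: ✓ MOVLT  r1←0x30
2: · MOVGE
3: ✓ ADDHI  r2←0x27
4: ✓ CMP  NZCV=0010
5: · MOVLT
6: ✓ MOVHI  r0←0x56
7: ✓ ADDGE  r2←0x31
8: ✓ CMP  NZCV=0010
9: · MOVLE
10: ✓ ADDHI  r0←0x93

VAL = 0xb5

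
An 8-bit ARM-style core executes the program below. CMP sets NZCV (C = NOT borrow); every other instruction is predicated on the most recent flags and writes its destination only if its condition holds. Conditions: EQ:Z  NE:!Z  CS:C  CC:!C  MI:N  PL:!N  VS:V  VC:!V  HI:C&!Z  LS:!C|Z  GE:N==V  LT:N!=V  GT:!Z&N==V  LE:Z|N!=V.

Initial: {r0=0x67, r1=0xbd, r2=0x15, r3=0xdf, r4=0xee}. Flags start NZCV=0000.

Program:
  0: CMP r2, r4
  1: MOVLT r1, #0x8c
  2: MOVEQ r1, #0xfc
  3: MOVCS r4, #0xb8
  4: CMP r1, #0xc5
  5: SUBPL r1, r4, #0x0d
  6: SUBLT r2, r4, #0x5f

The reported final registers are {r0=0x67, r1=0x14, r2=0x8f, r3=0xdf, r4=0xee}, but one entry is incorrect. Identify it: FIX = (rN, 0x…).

[0] flags=0000 → (cmp)
[1] flags=0000 LT?F → skip
[2] flags=0000 EQ?F → skip
[3] flags=0000 CS?F → skip
[4] flags=1000 → (cmp)
[5] flags=1000 PL?F → skip
[6] flags=1000 LT?T → r2=0x8f

FIX = (r1, 0xbd)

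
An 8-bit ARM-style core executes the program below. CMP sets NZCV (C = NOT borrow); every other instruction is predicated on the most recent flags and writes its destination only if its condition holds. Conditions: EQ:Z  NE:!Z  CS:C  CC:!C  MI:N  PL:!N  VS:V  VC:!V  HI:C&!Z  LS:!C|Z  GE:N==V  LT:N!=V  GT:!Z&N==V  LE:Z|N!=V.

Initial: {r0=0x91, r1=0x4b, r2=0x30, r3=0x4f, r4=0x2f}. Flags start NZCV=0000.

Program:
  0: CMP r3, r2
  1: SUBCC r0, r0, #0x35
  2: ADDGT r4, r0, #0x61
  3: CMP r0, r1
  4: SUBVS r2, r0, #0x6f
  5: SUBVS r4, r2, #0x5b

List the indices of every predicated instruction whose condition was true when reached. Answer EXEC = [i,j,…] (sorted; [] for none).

EXEC = [2,4,5]

[0] flags=0010 → (cmp)
[1] flags=0010 CC?F → skip
[2] flags=0010 GT?T → r4=0xf2
[3] flags=0011 → (cmp)
[4] flags=0011 VS?T → r2=0x22
[5] flags=0011 VS?T → r4=0xc7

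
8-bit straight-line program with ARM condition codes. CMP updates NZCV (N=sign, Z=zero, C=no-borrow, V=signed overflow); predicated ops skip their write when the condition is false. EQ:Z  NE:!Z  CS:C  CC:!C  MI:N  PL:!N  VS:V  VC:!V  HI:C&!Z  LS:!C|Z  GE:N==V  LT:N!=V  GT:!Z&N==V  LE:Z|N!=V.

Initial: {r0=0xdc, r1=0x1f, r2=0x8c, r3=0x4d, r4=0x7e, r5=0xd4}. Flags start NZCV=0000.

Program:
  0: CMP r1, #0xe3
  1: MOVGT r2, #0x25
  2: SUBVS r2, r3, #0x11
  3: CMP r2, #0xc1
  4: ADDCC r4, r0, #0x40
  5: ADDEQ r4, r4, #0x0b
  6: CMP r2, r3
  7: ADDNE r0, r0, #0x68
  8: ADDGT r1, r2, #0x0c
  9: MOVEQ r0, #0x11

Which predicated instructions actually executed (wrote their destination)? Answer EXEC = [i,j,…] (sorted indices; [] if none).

0: ✓ CMP  NZCV=0000
1: ✓ MOVGT  r2←0x25
2: · SUBVS
3: ✓ CMP  NZCV=0000
4: ✓ ADDCC  r4←0x1c
5: · ADDEQ
6: ✓ CMP  NZCV=1000
7: ✓ ADDNE  r0←0x44
8: · ADDGT
9: · MOVEQ

EXEC = [1,4,7]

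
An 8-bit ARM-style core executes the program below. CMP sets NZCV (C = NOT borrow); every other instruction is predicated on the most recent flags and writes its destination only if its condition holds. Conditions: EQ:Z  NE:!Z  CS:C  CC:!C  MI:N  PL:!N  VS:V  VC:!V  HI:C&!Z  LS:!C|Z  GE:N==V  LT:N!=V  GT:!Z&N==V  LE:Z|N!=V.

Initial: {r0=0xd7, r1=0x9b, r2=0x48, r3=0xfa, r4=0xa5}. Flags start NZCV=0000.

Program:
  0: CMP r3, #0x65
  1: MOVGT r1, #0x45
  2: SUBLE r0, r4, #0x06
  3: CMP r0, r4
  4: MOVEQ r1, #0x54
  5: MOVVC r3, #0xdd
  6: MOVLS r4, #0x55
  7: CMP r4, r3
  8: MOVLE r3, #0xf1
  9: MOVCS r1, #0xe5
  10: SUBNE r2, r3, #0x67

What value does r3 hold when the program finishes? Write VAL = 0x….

0: ✓ CMP  NZCV=1010
1: · MOVGT
2: ✓ SUBLE  r0←0x9f
3: ✓ CMP  NZCV=1000
4: · MOVEQ
5: ✓ MOVVC  r3←0xdd
6: ✓ MOVLS  r4←0x55
7: ✓ CMP  NZCV=0000
8: · MOVLE
9: · MOVCS
10: ✓ SUBNE  r2←0x76

VAL = 0xdd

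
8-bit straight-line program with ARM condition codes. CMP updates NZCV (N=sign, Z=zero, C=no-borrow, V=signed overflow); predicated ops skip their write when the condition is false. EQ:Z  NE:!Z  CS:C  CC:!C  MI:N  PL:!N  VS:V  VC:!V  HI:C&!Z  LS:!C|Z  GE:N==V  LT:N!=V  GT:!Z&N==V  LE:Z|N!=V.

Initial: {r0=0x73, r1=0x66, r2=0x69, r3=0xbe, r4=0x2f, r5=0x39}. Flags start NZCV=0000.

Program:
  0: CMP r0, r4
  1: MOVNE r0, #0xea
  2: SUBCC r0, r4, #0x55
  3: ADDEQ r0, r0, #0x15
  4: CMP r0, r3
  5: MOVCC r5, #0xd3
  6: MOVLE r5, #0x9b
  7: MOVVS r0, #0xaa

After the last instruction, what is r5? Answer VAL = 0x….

VAL = 0x39

[0] flags=0010 → (cmp)
[1] flags=0010 NE?T → r0=0xea
[2] flags=0010 CC?F → skip
[3] flags=0010 EQ?F → skip
[4] flags=0010 → (cmp)
[5] flags=0010 CC?F → skip
[6] flags=0010 LE?F → skip
[7] flags=0010 VS?F → skip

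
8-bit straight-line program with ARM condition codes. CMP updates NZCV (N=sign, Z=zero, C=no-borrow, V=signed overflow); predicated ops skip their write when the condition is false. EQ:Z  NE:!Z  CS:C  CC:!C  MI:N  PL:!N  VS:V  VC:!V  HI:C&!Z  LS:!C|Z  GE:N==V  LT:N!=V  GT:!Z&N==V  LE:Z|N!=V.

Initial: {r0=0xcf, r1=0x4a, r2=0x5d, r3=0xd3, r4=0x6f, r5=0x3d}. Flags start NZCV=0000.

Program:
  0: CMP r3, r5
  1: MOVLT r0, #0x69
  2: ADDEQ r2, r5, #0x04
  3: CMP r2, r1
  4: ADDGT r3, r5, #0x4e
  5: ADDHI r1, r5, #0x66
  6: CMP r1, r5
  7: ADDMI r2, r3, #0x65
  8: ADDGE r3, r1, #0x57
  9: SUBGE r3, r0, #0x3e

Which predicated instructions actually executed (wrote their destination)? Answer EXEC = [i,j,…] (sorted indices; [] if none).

EXEC = [1,4,5]

0: ✓ CMP  NZCV=1010
1: ✓ MOVLT  r0←0x69
2: · ADDEQ
3: ✓ CMP  NZCV=0010
4: ✓ ADDGT  r3←0x8b
5: ✓ ADDHI  r1←0xa3
6: ✓ CMP  NZCV=0011
7: · ADDMI
8: · ADDGE
9: · SUBGE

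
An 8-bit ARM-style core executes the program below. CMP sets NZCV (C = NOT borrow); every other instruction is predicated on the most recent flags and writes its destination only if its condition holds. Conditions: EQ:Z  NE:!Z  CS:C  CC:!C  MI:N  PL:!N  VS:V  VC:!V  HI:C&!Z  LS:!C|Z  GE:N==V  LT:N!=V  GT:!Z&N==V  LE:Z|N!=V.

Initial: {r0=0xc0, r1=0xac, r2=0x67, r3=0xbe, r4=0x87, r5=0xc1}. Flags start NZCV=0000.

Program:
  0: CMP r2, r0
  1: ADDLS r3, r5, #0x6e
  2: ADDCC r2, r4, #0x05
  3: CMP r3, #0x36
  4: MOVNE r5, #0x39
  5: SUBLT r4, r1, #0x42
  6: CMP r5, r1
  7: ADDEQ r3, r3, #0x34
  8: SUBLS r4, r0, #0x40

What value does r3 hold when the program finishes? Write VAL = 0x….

VAL = 0x2f

0: ✓ CMP  NZCV=1001
1: ✓ ADDLS  r3←0x2f
2: ✓ ADDCC  r2←0x8c
3: ✓ CMP  NZCV=1000
4: ✓ MOVNE  r5←0x39
5: ✓ SUBLT  r4←0x6a
6: ✓ CMP  NZCV=1001
7: · ADDEQ
8: ✓ SUBLS  r4←0x80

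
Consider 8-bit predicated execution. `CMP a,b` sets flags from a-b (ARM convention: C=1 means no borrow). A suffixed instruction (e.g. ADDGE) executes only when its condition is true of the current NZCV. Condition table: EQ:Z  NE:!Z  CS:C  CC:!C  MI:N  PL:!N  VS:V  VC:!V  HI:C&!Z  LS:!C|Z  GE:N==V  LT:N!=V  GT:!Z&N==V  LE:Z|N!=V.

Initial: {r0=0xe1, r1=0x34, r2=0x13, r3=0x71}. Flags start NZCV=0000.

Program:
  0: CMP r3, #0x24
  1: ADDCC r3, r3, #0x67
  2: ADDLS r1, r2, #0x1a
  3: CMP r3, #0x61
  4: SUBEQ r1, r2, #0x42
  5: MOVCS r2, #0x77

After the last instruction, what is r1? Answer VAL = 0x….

VAL = 0x34

[0] flags=0010 → (cmp)
[1] flags=0010 CC?F → skip
[2] flags=0010 LS?F → skip
[3] flags=0010 → (cmp)
[4] flags=0010 EQ?F → skip
[5] flags=0010 CS?T → r2=0x77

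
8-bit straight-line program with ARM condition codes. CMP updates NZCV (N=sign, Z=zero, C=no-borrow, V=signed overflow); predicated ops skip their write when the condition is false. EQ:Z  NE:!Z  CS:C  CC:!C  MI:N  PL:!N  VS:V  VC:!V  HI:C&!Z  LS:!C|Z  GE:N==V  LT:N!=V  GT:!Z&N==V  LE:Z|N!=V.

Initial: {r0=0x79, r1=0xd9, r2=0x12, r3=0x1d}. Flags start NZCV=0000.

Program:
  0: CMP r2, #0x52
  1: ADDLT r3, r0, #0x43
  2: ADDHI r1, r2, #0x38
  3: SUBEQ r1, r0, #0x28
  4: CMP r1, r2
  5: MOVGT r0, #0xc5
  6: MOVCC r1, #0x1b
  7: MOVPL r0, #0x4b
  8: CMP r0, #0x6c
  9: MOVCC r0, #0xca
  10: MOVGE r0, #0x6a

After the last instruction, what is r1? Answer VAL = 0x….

[0] flags=1000 → (cmp)
[1] flags=1000 LT?T → r3=0xbc
[2] flags=1000 HI?F → skip
[3] flags=1000 EQ?F → skip
[4] flags=1010 → (cmp)
[5] flags=1010 GT?F → skip
[6] flags=1010 CC?F → skip
[7] flags=1010 PL?F → skip
[8] flags=0010 → (cmp)
[9] flags=0010 CC?F → skip
[10] flags=0010 GE?T → r0=0x6a

VAL = 0xd9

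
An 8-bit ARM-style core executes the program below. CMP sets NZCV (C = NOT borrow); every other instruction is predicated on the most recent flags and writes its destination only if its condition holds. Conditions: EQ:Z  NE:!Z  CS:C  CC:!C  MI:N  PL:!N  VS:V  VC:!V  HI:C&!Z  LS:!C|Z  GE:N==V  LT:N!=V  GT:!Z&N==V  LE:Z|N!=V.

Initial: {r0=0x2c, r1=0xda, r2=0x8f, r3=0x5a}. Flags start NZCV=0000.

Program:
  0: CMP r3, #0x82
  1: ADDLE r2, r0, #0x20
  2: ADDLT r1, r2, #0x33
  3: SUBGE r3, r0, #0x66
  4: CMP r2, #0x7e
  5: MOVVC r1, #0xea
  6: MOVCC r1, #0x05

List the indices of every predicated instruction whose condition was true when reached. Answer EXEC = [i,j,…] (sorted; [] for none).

EXEC = [3]

0: ✓ CMP  NZCV=1001
1: · ADDLE
2: · ADDLT
3: ✓ SUBGE  r3←0xc6
4: ✓ CMP  NZCV=0011
5: · MOVVC
6: · MOVCC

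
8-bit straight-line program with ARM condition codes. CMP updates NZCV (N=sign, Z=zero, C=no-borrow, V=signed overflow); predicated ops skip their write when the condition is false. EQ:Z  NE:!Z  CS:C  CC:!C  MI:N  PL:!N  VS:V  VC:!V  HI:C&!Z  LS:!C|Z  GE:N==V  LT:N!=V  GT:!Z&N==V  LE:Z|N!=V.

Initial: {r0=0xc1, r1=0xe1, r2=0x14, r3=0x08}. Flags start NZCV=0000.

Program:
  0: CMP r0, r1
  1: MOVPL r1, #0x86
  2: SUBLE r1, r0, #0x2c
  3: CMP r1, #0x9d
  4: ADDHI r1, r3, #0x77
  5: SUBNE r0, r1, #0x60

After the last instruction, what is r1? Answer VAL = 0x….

VAL = 0x95

0: ✓ CMP  NZCV=1000
1: · MOVPL
2: ✓ SUBLE  r1←0x95
3: ✓ CMP  NZCV=1000
4: · ADDHI
5: ✓ SUBNE  r0←0x35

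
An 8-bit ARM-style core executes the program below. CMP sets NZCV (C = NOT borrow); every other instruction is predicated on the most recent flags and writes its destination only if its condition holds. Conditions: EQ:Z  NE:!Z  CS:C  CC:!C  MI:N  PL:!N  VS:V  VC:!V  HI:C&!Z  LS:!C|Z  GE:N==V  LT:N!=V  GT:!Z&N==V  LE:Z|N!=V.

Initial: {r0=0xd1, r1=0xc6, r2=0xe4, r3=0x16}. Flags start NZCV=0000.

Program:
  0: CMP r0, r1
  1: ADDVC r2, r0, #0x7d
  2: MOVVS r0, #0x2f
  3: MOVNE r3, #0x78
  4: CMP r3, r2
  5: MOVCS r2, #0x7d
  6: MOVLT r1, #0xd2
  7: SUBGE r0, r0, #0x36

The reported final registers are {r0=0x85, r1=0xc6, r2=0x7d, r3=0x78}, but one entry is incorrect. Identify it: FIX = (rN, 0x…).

0: ✓ CMP  NZCV=0010
1: ✓ ADDVC  r2←0x4e
2: · MOVVS
3: ✓ MOVNE  r3←0x78
4: ✓ CMP  NZCV=0010
5: ✓ MOVCS  r2←0x7d
6: · MOVLT
7: ✓ SUBGE  r0←0x9b

FIX = (r0, 0x9b)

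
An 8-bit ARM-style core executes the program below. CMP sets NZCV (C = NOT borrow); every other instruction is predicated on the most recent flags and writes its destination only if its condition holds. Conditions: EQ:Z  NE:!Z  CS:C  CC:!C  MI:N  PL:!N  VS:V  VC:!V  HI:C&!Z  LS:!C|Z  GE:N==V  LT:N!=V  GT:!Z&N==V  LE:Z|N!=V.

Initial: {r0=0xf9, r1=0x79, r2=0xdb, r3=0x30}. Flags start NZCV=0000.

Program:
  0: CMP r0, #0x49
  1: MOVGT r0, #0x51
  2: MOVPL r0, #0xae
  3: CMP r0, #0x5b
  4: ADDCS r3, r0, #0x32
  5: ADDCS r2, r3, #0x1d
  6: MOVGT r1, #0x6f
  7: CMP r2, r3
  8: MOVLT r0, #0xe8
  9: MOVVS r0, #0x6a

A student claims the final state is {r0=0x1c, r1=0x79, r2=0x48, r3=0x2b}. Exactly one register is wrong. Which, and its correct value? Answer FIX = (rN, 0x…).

FIX = (r0, 0xf9)

0: ✓ CMP  NZCV=1010
1: · MOVGT
2: · MOVPL
3: ✓ CMP  NZCV=1010
4: ✓ ADDCS  r3←0x2b
5: ✓ ADDCS  r2←0x48
6: · MOVGT
7: ✓ CMP  NZCV=0010
8: · MOVLT
9: · MOVVS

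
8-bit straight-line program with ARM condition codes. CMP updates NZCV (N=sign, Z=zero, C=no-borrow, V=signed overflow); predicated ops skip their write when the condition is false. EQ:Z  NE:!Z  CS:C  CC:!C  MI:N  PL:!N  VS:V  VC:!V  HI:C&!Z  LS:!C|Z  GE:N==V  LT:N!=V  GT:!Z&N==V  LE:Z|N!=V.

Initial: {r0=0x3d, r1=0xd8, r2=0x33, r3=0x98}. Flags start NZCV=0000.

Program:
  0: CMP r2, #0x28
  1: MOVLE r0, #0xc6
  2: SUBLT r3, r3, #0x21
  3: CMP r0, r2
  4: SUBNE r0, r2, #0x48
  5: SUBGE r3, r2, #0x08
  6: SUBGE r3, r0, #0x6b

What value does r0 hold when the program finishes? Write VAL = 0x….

0: ✓ CMP  NZCV=0010
1: · MOVLE
2: · SUBLT
3: ✓ CMP  NZCV=0010
4: ✓ SUBNE  r0←0xeb
5: ✓ SUBGE  r3←0x2b
6: ✓ SUBGE  r3←0x80

VAL = 0xeb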